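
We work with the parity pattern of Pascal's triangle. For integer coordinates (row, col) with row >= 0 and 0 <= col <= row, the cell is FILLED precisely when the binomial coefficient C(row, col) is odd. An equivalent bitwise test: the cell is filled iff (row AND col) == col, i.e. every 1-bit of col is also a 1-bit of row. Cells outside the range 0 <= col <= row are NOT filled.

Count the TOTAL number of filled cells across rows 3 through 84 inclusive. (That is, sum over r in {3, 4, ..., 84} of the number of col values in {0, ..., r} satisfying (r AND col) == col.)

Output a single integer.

Answer: 930

Derivation:
r3=11 pc2: +4 =4
r4=100 pc1: +2 =6
r5=101 pc2: +4 =10
r6=110 pc2: +4 =14
r7=111 pc3: +8 =22
r8=1000 pc1: +2 =24
r9=1001 pc2: +4 =28
r10=1010 pc2: +4 =32
r11=1011 pc3: +8 =40
r12=1100 pc2: +4 =44
r13=1101 pc3: +8 =52
r14=1110 pc3: +8 =60
r15=1111 pc4: +16 =76
r16=10000 pc1: +2 =78
r17=10001 pc2: +4 =82
r18=10010 pc2: +4 =86
r19=10011 pc3: +8 =94
r20=10100 pc2: +4 =98
r21=10101 pc3: +8 =106
r22=10110 pc3: +8 =114
r23=10111 pc4: +16 =130
r24=11000 pc2: +4 =134
r25=11001 pc3: +8 =142
r26=11010 pc3: +8 =150
r27=11011 pc4: +16 =166
r28=11100 pc3: +8 =174
r29=11101 pc4: +16 =190
r30=11110 pc4: +16 =206
r31=11111 pc5: +32 =238
r32=100000 pc1: +2 =240
r33=100001 pc2: +4 =244
r34=100010 pc2: +4 =248
r35=100011 pc3: +8 =256
r36=100100 pc2: +4 =260
r37=100101 pc3: +8 =268
r38=100110 pc3: +8 =276
r39=100111 pc4: +16 =292
r40=101000 pc2: +4 =296
r41=101001 pc3: +8 =304
r42=101010 pc3: +8 =312
r43=101011 pc4: +16 =328
r44=101100 pc3: +8 =336
r45=101101 pc4: +16 =352
r46=101110 pc4: +16 =368
r47=101111 pc5: +32 =400
r48=110000 pc2: +4 =404
r49=110001 pc3: +8 =412
r50=110010 pc3: +8 =420
r51=110011 pc4: +16 =436
r52=110100 pc3: +8 =444
r53=110101 pc4: +16 =460
r54=110110 pc4: +16 =476
r55=110111 pc5: +32 =508
r56=111000 pc3: +8 =516
r57=111001 pc4: +16 =532
r58=111010 pc4: +16 =548
r59=111011 pc5: +32 =580
r60=111100 pc4: +16 =596
r61=111101 pc5: +32 =628
r62=111110 pc5: +32 =660
r63=111111 pc6: +64 =724
r64=1000000 pc1: +2 =726
r65=1000001 pc2: +4 =730
r66=1000010 pc2: +4 =734
r67=1000011 pc3: +8 =742
r68=1000100 pc2: +4 =746
r69=1000101 pc3: +8 =754
r70=1000110 pc3: +8 =762
r71=1000111 pc4: +16 =778
r72=1001000 pc2: +4 =782
r73=1001001 pc3: +8 =790
r74=1001010 pc3: +8 =798
r75=1001011 pc4: +16 =814
r76=1001100 pc3: +8 =822
r77=1001101 pc4: +16 =838
r78=1001110 pc4: +16 =854
r79=1001111 pc5: +32 =886
r80=1010000 pc2: +4 =890
r81=1010001 pc3: +8 =898
r82=1010010 pc3: +8 =906
r83=1010011 pc4: +16 =922
r84=1010100 pc3: +8 =930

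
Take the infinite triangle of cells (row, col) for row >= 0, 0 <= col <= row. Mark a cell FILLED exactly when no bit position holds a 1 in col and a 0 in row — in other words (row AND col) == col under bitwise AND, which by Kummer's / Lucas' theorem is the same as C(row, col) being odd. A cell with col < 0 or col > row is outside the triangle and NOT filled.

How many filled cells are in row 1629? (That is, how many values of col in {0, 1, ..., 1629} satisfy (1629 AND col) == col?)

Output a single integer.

1629 in binary = 11001011101
popcount(1629) = number of 1-bits in 11001011101 = 7
A col c satisfies (1629 AND c) == c iff every set bit of c is also set in 1629; each of the 7 set bits of 1629 can independently be on or off in c.
count = 2^7 = 128

Answer: 128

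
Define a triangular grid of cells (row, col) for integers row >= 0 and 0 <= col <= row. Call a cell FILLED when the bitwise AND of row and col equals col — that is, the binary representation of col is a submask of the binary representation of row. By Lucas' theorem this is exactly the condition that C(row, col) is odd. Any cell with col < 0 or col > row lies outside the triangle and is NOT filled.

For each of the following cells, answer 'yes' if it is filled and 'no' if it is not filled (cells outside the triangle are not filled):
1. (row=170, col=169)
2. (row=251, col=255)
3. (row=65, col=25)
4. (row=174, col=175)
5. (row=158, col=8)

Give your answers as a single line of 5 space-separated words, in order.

Answer: no no no no yes

Derivation:
(170,169): row=0b10101010, col=0b10101001, row AND col = 0b10101000 = 168; 168 != 169 -> empty
(251,255): col outside [0, 251] -> not filled
(65,25): row=0b1000001, col=0b11001, row AND col = 0b1 = 1; 1 != 25 -> empty
(174,175): col outside [0, 174] -> not filled
(158,8): row=0b10011110, col=0b1000, row AND col = 0b1000 = 8; 8 == 8 -> filled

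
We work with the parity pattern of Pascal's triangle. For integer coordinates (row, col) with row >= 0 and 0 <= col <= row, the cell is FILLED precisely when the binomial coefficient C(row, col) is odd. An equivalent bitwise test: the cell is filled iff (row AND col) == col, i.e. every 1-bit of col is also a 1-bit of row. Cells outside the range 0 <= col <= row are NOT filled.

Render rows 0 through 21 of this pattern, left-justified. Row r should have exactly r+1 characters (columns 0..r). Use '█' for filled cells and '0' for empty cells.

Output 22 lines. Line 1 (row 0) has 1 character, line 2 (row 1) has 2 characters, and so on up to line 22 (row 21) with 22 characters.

Answer: █
██
█0█
████
█000█
██00██
█0█0█0█
████████
█0000000█
██000000██
█0█00000█0█
████0000████
█000█000█000█
██00██00██00██
█0█0█0█0█0█0█0█
████████████████
█000000000000000█
██00000000000000██
█0█0000000000000█0█
████000000000000████
█000█00000000000█000█
██00██0000000000██00██

Derivation:
r0=0: █
r1=1: ██
r2=10: █0█
r3=11: ████
r4=100: █000█
r5=101: ██00██
r6=110: █0█0█0█
r7=111: ████████
r8=1000: █0000000█
r9=1001: ██000000██
r10=1010: █0█00000█0█
r11=1011: ████0000████
r12=1100: █000█000█000█
r13=1101: ██00██00██00██
r14=1110: █0█0█0█0█0█0█0█
r15=1111: ████████████████
r16=10000: █000000000000000█
r17=10001: ██00000000000000██
r18=10010: █0█0000000000000█0█
r19=10011: ████000000000000████
r20=10100: █000█00000000000█000█
r21=10101: ██00██0000000000██00██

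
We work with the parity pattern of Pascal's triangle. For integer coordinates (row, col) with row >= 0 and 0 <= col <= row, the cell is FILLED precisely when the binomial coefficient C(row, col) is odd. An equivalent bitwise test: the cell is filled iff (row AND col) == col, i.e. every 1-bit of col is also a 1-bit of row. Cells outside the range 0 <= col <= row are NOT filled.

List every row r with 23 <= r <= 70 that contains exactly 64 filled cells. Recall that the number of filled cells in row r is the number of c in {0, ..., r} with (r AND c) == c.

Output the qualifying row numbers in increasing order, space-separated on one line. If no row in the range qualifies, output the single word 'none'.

Row r has 2^popcount(r) filled cells, so we need popcount(r) = log2(64) = 6.
Scan r = 23..70 and keep those with exactly 6 one-bits:
r=23=10111 popcount=4 -> skip
r=24=11000 popcount=2 -> skip
r=25=11001 popcount=3 -> skip
r=26=11010 popcount=3 -> skip
r=27=11011 popcount=4 -> skip
r=28=11100 popcount=3 -> skip
r=29=11101 popcount=4 -> skip
r=30=11110 popcount=4 -> skip
r=31=11111 popcount=5 -> skip
r=32=100000 popcount=1 -> skip
r=33=100001 popcount=2 -> skip
r=34=100010 popcount=2 -> skip
r=35=100011 popcount=3 -> skip
r=36=100100 popcount=2 -> skip
r=37=100101 popcount=3 -> skip
r=38=100110 popcount=3 -> skip
r=39=100111 popcount=4 -> skip
r=40=101000 popcount=2 -> skip
r=41=101001 popcount=3 -> skip
r=42=101010 popcount=3 -> skip
r=43=101011 popcount=4 -> skip
r=44=101100 popcount=3 -> skip
r=45=101101 popcount=4 -> skip
r=46=101110 popcount=4 -> skip
r=47=101111 popcount=5 -> skip
r=48=110000 popcount=2 -> skip
r=49=110001 popcount=3 -> skip
r=50=110010 popcount=3 -> skip
r=51=110011 popcount=4 -> skip
r=52=110100 popcount=3 -> skip
r=53=110101 popcount=4 -> skip
r=54=110110 popcount=4 -> skip
r=55=110111 popcount=5 -> skip
r=56=111000 popcount=3 -> skip
r=57=111001 popcount=4 -> skip
r=58=111010 popcount=4 -> skip
r=59=111011 popcount=5 -> skip
r=60=111100 popcount=4 -> skip
r=61=111101 popcount=5 -> skip
r=62=111110 popcount=5 -> skip
r=63=111111 popcount=6 -> KEEP
r=64=1000000 popcount=1 -> skip
r=65=1000001 popcount=2 -> skip
r=66=1000010 popcount=2 -> skip
r=67=1000011 popcount=3 -> skip
r=68=1000100 popcount=2 -> skip
r=69=1000101 popcount=3 -> skip
r=70=1000110 popcount=3 -> skip
Kept rows: 63

Answer: 63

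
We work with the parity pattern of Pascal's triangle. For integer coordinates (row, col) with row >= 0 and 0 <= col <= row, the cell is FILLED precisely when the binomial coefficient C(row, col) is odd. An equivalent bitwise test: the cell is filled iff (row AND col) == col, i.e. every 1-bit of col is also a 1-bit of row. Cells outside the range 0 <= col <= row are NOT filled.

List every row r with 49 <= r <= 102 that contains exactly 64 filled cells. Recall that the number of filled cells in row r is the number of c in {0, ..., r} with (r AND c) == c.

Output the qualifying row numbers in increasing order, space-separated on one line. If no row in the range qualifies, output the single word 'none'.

Answer: 63 95

Derivation:
Row r has 2^popcount(r) filled cells, so we need popcount(r) = log2(64) = 6.
Scan r = 49..102 and keep those with exactly 6 one-bits:
r=49=110001 popcount=3 -> skip
r=50=110010 popcount=3 -> skip
r=51=110011 popcount=4 -> skip
r=52=110100 popcount=3 -> skip
r=53=110101 popcount=4 -> skip
r=54=110110 popcount=4 -> skip
r=55=110111 popcount=5 -> skip
r=56=111000 popcount=3 -> skip
r=57=111001 popcount=4 -> skip
r=58=111010 popcount=4 -> skip
r=59=111011 popcount=5 -> skip
r=60=111100 popcount=4 -> skip
r=61=111101 popcount=5 -> skip
r=62=111110 popcount=5 -> skip
r=63=111111 popcount=6 -> KEEP
r=64=1000000 popcount=1 -> skip
r=65=1000001 popcount=2 -> skip
r=66=1000010 popcount=2 -> skip
r=67=1000011 popcount=3 -> skip
r=68=1000100 popcount=2 -> skip
r=69=1000101 popcount=3 -> skip
r=70=1000110 popcount=3 -> skip
r=71=1000111 popcount=4 -> skip
r=72=1001000 popcount=2 -> skip
r=73=1001001 popcount=3 -> skip
r=74=1001010 popcount=3 -> skip
r=75=1001011 popcount=4 -> skip
r=76=1001100 popcount=3 -> skip
r=77=1001101 popcount=4 -> skip
r=78=1001110 popcount=4 -> skip
r=79=1001111 popcount=5 -> skip
r=80=1010000 popcount=2 -> skip
r=81=1010001 popcount=3 -> skip
r=82=1010010 popcount=3 -> skip
r=83=1010011 popcount=4 -> skip
r=84=1010100 popcount=3 -> skip
r=85=1010101 popcount=4 -> skip
r=86=1010110 popcount=4 -> skip
r=87=1010111 popcount=5 -> skip
r=88=1011000 popcount=3 -> skip
r=89=1011001 popcount=4 -> skip
r=90=1011010 popcount=4 -> skip
r=91=1011011 popcount=5 -> skip
r=92=1011100 popcount=4 -> skip
r=93=1011101 popcount=5 -> skip
r=94=1011110 popcount=5 -> skip
r=95=1011111 popcount=6 -> KEEP
r=96=1100000 popcount=2 -> skip
r=97=1100001 popcount=3 -> skip
r=98=1100010 popcount=3 -> skip
r=99=1100011 popcount=4 -> skip
r=100=1100100 popcount=3 -> skip
r=101=1100101 popcount=4 -> skip
r=102=1100110 popcount=4 -> skip
Kept rows: 63 95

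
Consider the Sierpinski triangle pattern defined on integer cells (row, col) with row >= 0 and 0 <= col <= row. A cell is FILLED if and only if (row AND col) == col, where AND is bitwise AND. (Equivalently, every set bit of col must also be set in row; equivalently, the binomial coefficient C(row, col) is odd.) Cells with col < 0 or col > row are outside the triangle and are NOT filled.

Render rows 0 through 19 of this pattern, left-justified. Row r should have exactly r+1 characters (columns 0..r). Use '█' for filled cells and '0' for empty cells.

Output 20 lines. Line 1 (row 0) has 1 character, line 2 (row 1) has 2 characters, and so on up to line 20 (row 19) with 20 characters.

Answer: █
██
█0█
████
█000█
██00██
█0█0█0█
████████
█0000000█
██000000██
█0█00000█0█
████0000████
█000█000█000█
██00██00██00██
█0█0█0█0█0█0█0█
████████████████
█000000000000000█
██00000000000000██
█0█0000000000000█0█
████000000000000████

Derivation:
r0=0: █
r1=1: ██
r2=10: █0█
r3=11: ████
r4=100: █000█
r5=101: ██00██
r6=110: █0█0█0█
r7=111: ████████
r8=1000: █0000000█
r9=1001: ██000000██
r10=1010: █0█00000█0█
r11=1011: ████0000████
r12=1100: █000█000█000█
r13=1101: ██00██00██00██
r14=1110: █0█0█0█0█0█0█0█
r15=1111: ████████████████
r16=10000: █000000000000000█
r17=10001: ██00000000000000██
r18=10010: █0█0000000000000█0█
r19=10011: ████000000000000████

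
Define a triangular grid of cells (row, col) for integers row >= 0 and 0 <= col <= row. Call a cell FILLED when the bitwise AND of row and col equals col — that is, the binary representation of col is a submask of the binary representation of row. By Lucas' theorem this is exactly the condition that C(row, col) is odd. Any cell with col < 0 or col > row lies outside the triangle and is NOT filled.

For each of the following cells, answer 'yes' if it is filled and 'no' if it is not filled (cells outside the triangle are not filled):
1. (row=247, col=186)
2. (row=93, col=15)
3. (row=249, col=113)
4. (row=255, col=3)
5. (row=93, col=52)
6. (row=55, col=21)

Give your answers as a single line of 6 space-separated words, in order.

(247,186): row=0b11110111, col=0b10111010, row AND col = 0b10110010 = 178; 178 != 186 -> empty
(93,15): row=0b1011101, col=0b1111, row AND col = 0b1101 = 13; 13 != 15 -> empty
(249,113): row=0b11111001, col=0b1110001, row AND col = 0b1110001 = 113; 113 == 113 -> filled
(255,3): row=0b11111111, col=0b11, row AND col = 0b11 = 3; 3 == 3 -> filled
(93,52): row=0b1011101, col=0b110100, row AND col = 0b10100 = 20; 20 != 52 -> empty
(55,21): row=0b110111, col=0b10101, row AND col = 0b10101 = 21; 21 == 21 -> filled

Answer: no no yes yes no yes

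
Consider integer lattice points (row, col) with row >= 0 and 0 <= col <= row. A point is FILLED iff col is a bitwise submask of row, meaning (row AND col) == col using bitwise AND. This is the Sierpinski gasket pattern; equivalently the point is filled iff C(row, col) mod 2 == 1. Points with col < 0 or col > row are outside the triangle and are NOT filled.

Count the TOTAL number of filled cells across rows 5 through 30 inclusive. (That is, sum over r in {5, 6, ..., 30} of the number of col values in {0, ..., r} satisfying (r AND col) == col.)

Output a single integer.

r5=101 pc2: +4 =4
r6=110 pc2: +4 =8
r7=111 pc3: +8 =16
r8=1000 pc1: +2 =18
r9=1001 pc2: +4 =22
r10=1010 pc2: +4 =26
r11=1011 pc3: +8 =34
r12=1100 pc2: +4 =38
r13=1101 pc3: +8 =46
r14=1110 pc3: +8 =54
r15=1111 pc4: +16 =70
r16=10000 pc1: +2 =72
r17=10001 pc2: +4 =76
r18=10010 pc2: +4 =80
r19=10011 pc3: +8 =88
r20=10100 pc2: +4 =92
r21=10101 pc3: +8 =100
r22=10110 pc3: +8 =108
r23=10111 pc4: +16 =124
r24=11000 pc2: +4 =128
r25=11001 pc3: +8 =136
r26=11010 pc3: +8 =144
r27=11011 pc4: +16 =160
r28=11100 pc3: +8 =168
r29=11101 pc4: +16 =184
r30=11110 pc4: +16 =200

Answer: 200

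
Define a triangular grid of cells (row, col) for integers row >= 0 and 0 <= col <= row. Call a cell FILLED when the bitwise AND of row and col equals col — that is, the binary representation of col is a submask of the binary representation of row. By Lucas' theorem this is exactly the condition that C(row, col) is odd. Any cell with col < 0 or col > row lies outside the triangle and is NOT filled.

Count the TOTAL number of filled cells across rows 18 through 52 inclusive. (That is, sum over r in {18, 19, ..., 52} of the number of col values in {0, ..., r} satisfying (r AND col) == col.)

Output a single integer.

Answer: 362

Derivation:
r18=10010 pc2: +4 =4
r19=10011 pc3: +8 =12
r20=10100 pc2: +4 =16
r21=10101 pc3: +8 =24
r22=10110 pc3: +8 =32
r23=10111 pc4: +16 =48
r24=11000 pc2: +4 =52
r25=11001 pc3: +8 =60
r26=11010 pc3: +8 =68
r27=11011 pc4: +16 =84
r28=11100 pc3: +8 =92
r29=11101 pc4: +16 =108
r30=11110 pc4: +16 =124
r31=11111 pc5: +32 =156
r32=100000 pc1: +2 =158
r33=100001 pc2: +4 =162
r34=100010 pc2: +4 =166
r35=100011 pc3: +8 =174
r36=100100 pc2: +4 =178
r37=100101 pc3: +8 =186
r38=100110 pc3: +8 =194
r39=100111 pc4: +16 =210
r40=101000 pc2: +4 =214
r41=101001 pc3: +8 =222
r42=101010 pc3: +8 =230
r43=101011 pc4: +16 =246
r44=101100 pc3: +8 =254
r45=101101 pc4: +16 =270
r46=101110 pc4: +16 =286
r47=101111 pc5: +32 =318
r48=110000 pc2: +4 =322
r49=110001 pc3: +8 =330
r50=110010 pc3: +8 =338
r51=110011 pc4: +16 =354
r52=110100 pc3: +8 =362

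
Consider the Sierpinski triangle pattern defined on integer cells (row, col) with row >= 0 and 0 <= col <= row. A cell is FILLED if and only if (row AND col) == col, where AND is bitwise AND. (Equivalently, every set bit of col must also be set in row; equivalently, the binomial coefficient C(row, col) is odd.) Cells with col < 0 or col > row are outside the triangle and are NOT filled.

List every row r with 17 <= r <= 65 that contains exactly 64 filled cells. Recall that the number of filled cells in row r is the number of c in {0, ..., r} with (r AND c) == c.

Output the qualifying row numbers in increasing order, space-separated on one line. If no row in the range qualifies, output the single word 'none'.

Row r has 2^popcount(r) filled cells, so we need popcount(r) = log2(64) = 6.
Scan r = 17..65 and keep those with exactly 6 one-bits:
r=17=10001 popcount=2 -> skip
r=18=10010 popcount=2 -> skip
r=19=10011 popcount=3 -> skip
r=20=10100 popcount=2 -> skip
r=21=10101 popcount=3 -> skip
r=22=10110 popcount=3 -> skip
r=23=10111 popcount=4 -> skip
r=24=11000 popcount=2 -> skip
r=25=11001 popcount=3 -> skip
r=26=11010 popcount=3 -> skip
r=27=11011 popcount=4 -> skip
r=28=11100 popcount=3 -> skip
r=29=11101 popcount=4 -> skip
r=30=11110 popcount=4 -> skip
r=31=11111 popcount=5 -> skip
r=32=100000 popcount=1 -> skip
r=33=100001 popcount=2 -> skip
r=34=100010 popcount=2 -> skip
r=35=100011 popcount=3 -> skip
r=36=100100 popcount=2 -> skip
r=37=100101 popcount=3 -> skip
r=38=100110 popcount=3 -> skip
r=39=100111 popcount=4 -> skip
r=40=101000 popcount=2 -> skip
r=41=101001 popcount=3 -> skip
r=42=101010 popcount=3 -> skip
r=43=101011 popcount=4 -> skip
r=44=101100 popcount=3 -> skip
r=45=101101 popcount=4 -> skip
r=46=101110 popcount=4 -> skip
r=47=101111 popcount=5 -> skip
r=48=110000 popcount=2 -> skip
r=49=110001 popcount=3 -> skip
r=50=110010 popcount=3 -> skip
r=51=110011 popcount=4 -> skip
r=52=110100 popcount=3 -> skip
r=53=110101 popcount=4 -> skip
r=54=110110 popcount=4 -> skip
r=55=110111 popcount=5 -> skip
r=56=111000 popcount=3 -> skip
r=57=111001 popcount=4 -> skip
r=58=111010 popcount=4 -> skip
r=59=111011 popcount=5 -> skip
r=60=111100 popcount=4 -> skip
r=61=111101 popcount=5 -> skip
r=62=111110 popcount=5 -> skip
r=63=111111 popcount=6 -> KEEP
r=64=1000000 popcount=1 -> skip
r=65=1000001 popcount=2 -> skip
Kept rows: 63

Answer: 63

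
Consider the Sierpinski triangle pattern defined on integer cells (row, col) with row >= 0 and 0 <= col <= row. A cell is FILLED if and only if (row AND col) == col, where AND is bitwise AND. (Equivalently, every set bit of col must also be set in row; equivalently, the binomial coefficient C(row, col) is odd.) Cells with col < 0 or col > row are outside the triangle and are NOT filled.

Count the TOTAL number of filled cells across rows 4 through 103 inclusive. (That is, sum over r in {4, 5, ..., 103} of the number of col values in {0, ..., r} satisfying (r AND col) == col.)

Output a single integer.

Answer: 1314

Derivation:
r4=100 pc1: +2 =2
r5=101 pc2: +4 =6
r6=110 pc2: +4 =10
r7=111 pc3: +8 =18
r8=1000 pc1: +2 =20
r9=1001 pc2: +4 =24
r10=1010 pc2: +4 =28
r11=1011 pc3: +8 =36
r12=1100 pc2: +4 =40
r13=1101 pc3: +8 =48
r14=1110 pc3: +8 =56
r15=1111 pc4: +16 =72
r16=10000 pc1: +2 =74
r17=10001 pc2: +4 =78
r18=10010 pc2: +4 =82
r19=10011 pc3: +8 =90
r20=10100 pc2: +4 =94
r21=10101 pc3: +8 =102
r22=10110 pc3: +8 =110
r23=10111 pc4: +16 =126
r24=11000 pc2: +4 =130
r25=11001 pc3: +8 =138
r26=11010 pc3: +8 =146
r27=11011 pc4: +16 =162
r28=11100 pc3: +8 =170
r29=11101 pc4: +16 =186
r30=11110 pc4: +16 =202
r31=11111 pc5: +32 =234
r32=100000 pc1: +2 =236
r33=100001 pc2: +4 =240
r34=100010 pc2: +4 =244
r35=100011 pc3: +8 =252
r36=100100 pc2: +4 =256
r37=100101 pc3: +8 =264
r38=100110 pc3: +8 =272
r39=100111 pc4: +16 =288
r40=101000 pc2: +4 =292
r41=101001 pc3: +8 =300
r42=101010 pc3: +8 =308
r43=101011 pc4: +16 =324
r44=101100 pc3: +8 =332
r45=101101 pc4: +16 =348
r46=101110 pc4: +16 =364
r47=101111 pc5: +32 =396
r48=110000 pc2: +4 =400
r49=110001 pc3: +8 =408
r50=110010 pc3: +8 =416
r51=110011 pc4: +16 =432
r52=110100 pc3: +8 =440
r53=110101 pc4: +16 =456
r54=110110 pc4: +16 =472
r55=110111 pc5: +32 =504
r56=111000 pc3: +8 =512
r57=111001 pc4: +16 =528
r58=111010 pc4: +16 =544
r59=111011 pc5: +32 =576
r60=111100 pc4: +16 =592
r61=111101 pc5: +32 =624
r62=111110 pc5: +32 =656
r63=111111 pc6: +64 =720
r64=1000000 pc1: +2 =722
r65=1000001 pc2: +4 =726
r66=1000010 pc2: +4 =730
r67=1000011 pc3: +8 =738
r68=1000100 pc2: +4 =742
r69=1000101 pc3: +8 =750
r70=1000110 pc3: +8 =758
r71=1000111 pc4: +16 =774
r72=1001000 pc2: +4 =778
r73=1001001 pc3: +8 =786
r74=1001010 pc3: +8 =794
r75=1001011 pc4: +16 =810
r76=1001100 pc3: +8 =818
r77=1001101 pc4: +16 =834
r78=1001110 pc4: +16 =850
r79=1001111 pc5: +32 =882
r80=1010000 pc2: +4 =886
r81=1010001 pc3: +8 =894
r82=1010010 pc3: +8 =902
r83=1010011 pc4: +16 =918
r84=1010100 pc3: +8 =926
r85=1010101 pc4: +16 =942
r86=1010110 pc4: +16 =958
r87=1010111 pc5: +32 =990
r88=1011000 pc3: +8 =998
r89=1011001 pc4: +16 =1014
r90=1011010 pc4: +16 =1030
r91=1011011 pc5: +32 =1062
r92=1011100 pc4: +16 =1078
r93=1011101 pc5: +32 =1110
r94=1011110 pc5: +32 =1142
r95=1011111 pc6: +64 =1206
r96=1100000 pc2: +4 =1210
r97=1100001 pc3: +8 =1218
r98=1100010 pc3: +8 =1226
r99=1100011 pc4: +16 =1242
r100=1100100 pc3: +8 =1250
r101=1100101 pc4: +16 =1266
r102=1100110 pc4: +16 =1282
r103=1100111 pc5: +32 =1314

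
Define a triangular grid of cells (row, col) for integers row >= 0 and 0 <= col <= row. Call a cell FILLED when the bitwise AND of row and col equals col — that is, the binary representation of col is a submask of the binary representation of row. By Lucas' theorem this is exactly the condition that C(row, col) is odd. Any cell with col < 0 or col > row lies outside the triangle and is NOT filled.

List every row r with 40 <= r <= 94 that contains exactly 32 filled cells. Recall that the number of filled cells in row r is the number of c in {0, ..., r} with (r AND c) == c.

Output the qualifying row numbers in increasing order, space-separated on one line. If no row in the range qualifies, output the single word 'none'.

Answer: 47 55 59 61 62 79 87 91 93 94

Derivation:
Row r has 2^popcount(r) filled cells, so we need popcount(r) = log2(32) = 5.
Scan r = 40..94 and keep those with exactly 5 one-bits:
r=40=101000 popcount=2 -> skip
r=41=101001 popcount=3 -> skip
r=42=101010 popcount=3 -> skip
r=43=101011 popcount=4 -> skip
r=44=101100 popcount=3 -> skip
r=45=101101 popcount=4 -> skip
r=46=101110 popcount=4 -> skip
r=47=101111 popcount=5 -> KEEP
r=48=110000 popcount=2 -> skip
r=49=110001 popcount=3 -> skip
r=50=110010 popcount=3 -> skip
r=51=110011 popcount=4 -> skip
r=52=110100 popcount=3 -> skip
r=53=110101 popcount=4 -> skip
r=54=110110 popcount=4 -> skip
r=55=110111 popcount=5 -> KEEP
r=56=111000 popcount=3 -> skip
r=57=111001 popcount=4 -> skip
r=58=111010 popcount=4 -> skip
r=59=111011 popcount=5 -> KEEP
r=60=111100 popcount=4 -> skip
r=61=111101 popcount=5 -> KEEP
r=62=111110 popcount=5 -> KEEP
r=63=111111 popcount=6 -> skip
r=64=1000000 popcount=1 -> skip
r=65=1000001 popcount=2 -> skip
r=66=1000010 popcount=2 -> skip
r=67=1000011 popcount=3 -> skip
r=68=1000100 popcount=2 -> skip
r=69=1000101 popcount=3 -> skip
r=70=1000110 popcount=3 -> skip
r=71=1000111 popcount=4 -> skip
r=72=1001000 popcount=2 -> skip
r=73=1001001 popcount=3 -> skip
r=74=1001010 popcount=3 -> skip
r=75=1001011 popcount=4 -> skip
r=76=1001100 popcount=3 -> skip
r=77=1001101 popcount=4 -> skip
r=78=1001110 popcount=4 -> skip
r=79=1001111 popcount=5 -> KEEP
r=80=1010000 popcount=2 -> skip
r=81=1010001 popcount=3 -> skip
r=82=1010010 popcount=3 -> skip
r=83=1010011 popcount=4 -> skip
r=84=1010100 popcount=3 -> skip
r=85=1010101 popcount=4 -> skip
r=86=1010110 popcount=4 -> skip
r=87=1010111 popcount=5 -> KEEP
r=88=1011000 popcount=3 -> skip
r=89=1011001 popcount=4 -> skip
r=90=1011010 popcount=4 -> skip
r=91=1011011 popcount=5 -> KEEP
r=92=1011100 popcount=4 -> skip
r=93=1011101 popcount=5 -> KEEP
r=94=1011110 popcount=5 -> KEEP
Kept rows: 47 55 59 61 62 79 87 91 93 94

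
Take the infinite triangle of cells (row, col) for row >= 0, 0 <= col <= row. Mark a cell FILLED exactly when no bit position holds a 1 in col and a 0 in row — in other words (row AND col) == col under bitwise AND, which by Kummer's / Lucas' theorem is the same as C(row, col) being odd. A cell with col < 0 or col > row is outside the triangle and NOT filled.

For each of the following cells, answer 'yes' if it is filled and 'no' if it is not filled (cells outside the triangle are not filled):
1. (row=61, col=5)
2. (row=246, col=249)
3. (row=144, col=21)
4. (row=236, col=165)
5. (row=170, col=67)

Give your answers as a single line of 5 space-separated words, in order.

Answer: yes no no no no

Derivation:
(61,5): row=0b111101, col=0b101, row AND col = 0b101 = 5; 5 == 5 -> filled
(246,249): col outside [0, 246] -> not filled
(144,21): row=0b10010000, col=0b10101, row AND col = 0b10000 = 16; 16 != 21 -> empty
(236,165): row=0b11101100, col=0b10100101, row AND col = 0b10100100 = 164; 164 != 165 -> empty
(170,67): row=0b10101010, col=0b1000011, row AND col = 0b10 = 2; 2 != 67 -> empty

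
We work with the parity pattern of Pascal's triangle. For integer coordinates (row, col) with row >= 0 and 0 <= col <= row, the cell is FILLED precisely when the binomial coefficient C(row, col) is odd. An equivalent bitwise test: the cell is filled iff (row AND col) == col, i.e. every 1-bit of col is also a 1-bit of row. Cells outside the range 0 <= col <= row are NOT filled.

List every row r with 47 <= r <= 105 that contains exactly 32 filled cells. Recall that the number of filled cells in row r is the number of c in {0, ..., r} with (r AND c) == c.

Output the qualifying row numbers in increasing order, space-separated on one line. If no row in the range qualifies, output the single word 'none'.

Row r has 2^popcount(r) filled cells, so we need popcount(r) = log2(32) = 5.
Scan r = 47..105 and keep those with exactly 5 one-bits:
r=47=101111 popcount=5 -> KEEP
r=48=110000 popcount=2 -> skip
r=49=110001 popcount=3 -> skip
r=50=110010 popcount=3 -> skip
r=51=110011 popcount=4 -> skip
r=52=110100 popcount=3 -> skip
r=53=110101 popcount=4 -> skip
r=54=110110 popcount=4 -> skip
r=55=110111 popcount=5 -> KEEP
r=56=111000 popcount=3 -> skip
r=57=111001 popcount=4 -> skip
r=58=111010 popcount=4 -> skip
r=59=111011 popcount=5 -> KEEP
r=60=111100 popcount=4 -> skip
r=61=111101 popcount=5 -> KEEP
r=62=111110 popcount=5 -> KEEP
r=63=111111 popcount=6 -> skip
r=64=1000000 popcount=1 -> skip
r=65=1000001 popcount=2 -> skip
r=66=1000010 popcount=2 -> skip
r=67=1000011 popcount=3 -> skip
r=68=1000100 popcount=2 -> skip
r=69=1000101 popcount=3 -> skip
r=70=1000110 popcount=3 -> skip
r=71=1000111 popcount=4 -> skip
r=72=1001000 popcount=2 -> skip
r=73=1001001 popcount=3 -> skip
r=74=1001010 popcount=3 -> skip
r=75=1001011 popcount=4 -> skip
r=76=1001100 popcount=3 -> skip
r=77=1001101 popcount=4 -> skip
r=78=1001110 popcount=4 -> skip
r=79=1001111 popcount=5 -> KEEP
r=80=1010000 popcount=2 -> skip
r=81=1010001 popcount=3 -> skip
r=82=1010010 popcount=3 -> skip
r=83=1010011 popcount=4 -> skip
r=84=1010100 popcount=3 -> skip
r=85=1010101 popcount=4 -> skip
r=86=1010110 popcount=4 -> skip
r=87=1010111 popcount=5 -> KEEP
r=88=1011000 popcount=3 -> skip
r=89=1011001 popcount=4 -> skip
r=90=1011010 popcount=4 -> skip
r=91=1011011 popcount=5 -> KEEP
r=92=1011100 popcount=4 -> skip
r=93=1011101 popcount=5 -> KEEP
r=94=1011110 popcount=5 -> KEEP
r=95=1011111 popcount=6 -> skip
r=96=1100000 popcount=2 -> skip
r=97=1100001 popcount=3 -> skip
r=98=1100010 popcount=3 -> skip
r=99=1100011 popcount=4 -> skip
r=100=1100100 popcount=3 -> skip
r=101=1100101 popcount=4 -> skip
r=102=1100110 popcount=4 -> skip
r=103=1100111 popcount=5 -> KEEP
r=104=1101000 popcount=3 -> skip
r=105=1101001 popcount=4 -> skip
Kept rows: 47 55 59 61 62 79 87 91 93 94 103

Answer: 47 55 59 61 62 79 87 91 93 94 103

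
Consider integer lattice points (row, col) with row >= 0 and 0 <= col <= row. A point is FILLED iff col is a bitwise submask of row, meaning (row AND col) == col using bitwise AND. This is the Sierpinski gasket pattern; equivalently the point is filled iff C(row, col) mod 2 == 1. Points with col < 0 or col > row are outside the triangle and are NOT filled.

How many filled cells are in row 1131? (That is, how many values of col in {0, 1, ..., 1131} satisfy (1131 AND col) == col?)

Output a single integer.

Answer: 64

Derivation:
1131 in binary = 10001101011
popcount(1131) = number of 1-bits in 10001101011 = 6
A col c satisfies (1131 AND c) == c iff every set bit of c is also set in 1131; each of the 6 set bits of 1131 can independently be on or off in c.
count = 2^6 = 64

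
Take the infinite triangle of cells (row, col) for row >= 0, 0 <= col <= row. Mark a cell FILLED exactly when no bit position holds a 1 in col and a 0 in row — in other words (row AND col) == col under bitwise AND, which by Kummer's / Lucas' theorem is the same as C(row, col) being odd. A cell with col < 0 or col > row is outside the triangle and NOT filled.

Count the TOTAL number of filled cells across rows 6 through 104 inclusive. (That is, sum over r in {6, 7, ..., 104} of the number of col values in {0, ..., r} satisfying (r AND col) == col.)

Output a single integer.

r6=110 pc2: +4 =4
r7=111 pc3: +8 =12
r8=1000 pc1: +2 =14
r9=1001 pc2: +4 =18
r10=1010 pc2: +4 =22
r11=1011 pc3: +8 =30
r12=1100 pc2: +4 =34
r13=1101 pc3: +8 =42
r14=1110 pc3: +8 =50
r15=1111 pc4: +16 =66
r16=10000 pc1: +2 =68
r17=10001 pc2: +4 =72
r18=10010 pc2: +4 =76
r19=10011 pc3: +8 =84
r20=10100 pc2: +4 =88
r21=10101 pc3: +8 =96
r22=10110 pc3: +8 =104
r23=10111 pc4: +16 =120
r24=11000 pc2: +4 =124
r25=11001 pc3: +8 =132
r26=11010 pc3: +8 =140
r27=11011 pc4: +16 =156
r28=11100 pc3: +8 =164
r29=11101 pc4: +16 =180
r30=11110 pc4: +16 =196
r31=11111 pc5: +32 =228
r32=100000 pc1: +2 =230
r33=100001 pc2: +4 =234
r34=100010 pc2: +4 =238
r35=100011 pc3: +8 =246
r36=100100 pc2: +4 =250
r37=100101 pc3: +8 =258
r38=100110 pc3: +8 =266
r39=100111 pc4: +16 =282
r40=101000 pc2: +4 =286
r41=101001 pc3: +8 =294
r42=101010 pc3: +8 =302
r43=101011 pc4: +16 =318
r44=101100 pc3: +8 =326
r45=101101 pc4: +16 =342
r46=101110 pc4: +16 =358
r47=101111 pc5: +32 =390
r48=110000 pc2: +4 =394
r49=110001 pc3: +8 =402
r50=110010 pc3: +8 =410
r51=110011 pc4: +16 =426
r52=110100 pc3: +8 =434
r53=110101 pc4: +16 =450
r54=110110 pc4: +16 =466
r55=110111 pc5: +32 =498
r56=111000 pc3: +8 =506
r57=111001 pc4: +16 =522
r58=111010 pc4: +16 =538
r59=111011 pc5: +32 =570
r60=111100 pc4: +16 =586
r61=111101 pc5: +32 =618
r62=111110 pc5: +32 =650
r63=111111 pc6: +64 =714
r64=1000000 pc1: +2 =716
r65=1000001 pc2: +4 =720
r66=1000010 pc2: +4 =724
r67=1000011 pc3: +8 =732
r68=1000100 pc2: +4 =736
r69=1000101 pc3: +8 =744
r70=1000110 pc3: +8 =752
r71=1000111 pc4: +16 =768
r72=1001000 pc2: +4 =772
r73=1001001 pc3: +8 =780
r74=1001010 pc3: +8 =788
r75=1001011 pc4: +16 =804
r76=1001100 pc3: +8 =812
r77=1001101 pc4: +16 =828
r78=1001110 pc4: +16 =844
r79=1001111 pc5: +32 =876
r80=1010000 pc2: +4 =880
r81=1010001 pc3: +8 =888
r82=1010010 pc3: +8 =896
r83=1010011 pc4: +16 =912
r84=1010100 pc3: +8 =920
r85=1010101 pc4: +16 =936
r86=1010110 pc4: +16 =952
r87=1010111 pc5: +32 =984
r88=1011000 pc3: +8 =992
r89=1011001 pc4: +16 =1008
r90=1011010 pc4: +16 =1024
r91=1011011 pc5: +32 =1056
r92=1011100 pc4: +16 =1072
r93=1011101 pc5: +32 =1104
r94=1011110 pc5: +32 =1136
r95=1011111 pc6: +64 =1200
r96=1100000 pc2: +4 =1204
r97=1100001 pc3: +8 =1212
r98=1100010 pc3: +8 =1220
r99=1100011 pc4: +16 =1236
r100=1100100 pc3: +8 =1244
r101=1100101 pc4: +16 =1260
r102=1100110 pc4: +16 =1276
r103=1100111 pc5: +32 =1308
r104=1101000 pc3: +8 =1316

Answer: 1316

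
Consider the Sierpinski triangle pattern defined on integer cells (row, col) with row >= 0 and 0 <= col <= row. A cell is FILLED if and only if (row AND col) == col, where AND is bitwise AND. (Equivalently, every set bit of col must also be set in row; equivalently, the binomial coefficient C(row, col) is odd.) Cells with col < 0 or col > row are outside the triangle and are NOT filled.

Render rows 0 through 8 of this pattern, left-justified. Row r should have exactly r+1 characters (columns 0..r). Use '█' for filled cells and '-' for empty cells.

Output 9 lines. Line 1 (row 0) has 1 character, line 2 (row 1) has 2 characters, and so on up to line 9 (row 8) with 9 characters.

r0=0: █
r1=1: ██
r2=10: █-█
r3=11: ████
r4=100: █---█
r5=101: ██--██
r6=110: █-█-█-█
r7=111: ████████
r8=1000: █-------█

Answer: █
██
█-█
████
█---█
██--██
█-█-█-█
████████
█-------█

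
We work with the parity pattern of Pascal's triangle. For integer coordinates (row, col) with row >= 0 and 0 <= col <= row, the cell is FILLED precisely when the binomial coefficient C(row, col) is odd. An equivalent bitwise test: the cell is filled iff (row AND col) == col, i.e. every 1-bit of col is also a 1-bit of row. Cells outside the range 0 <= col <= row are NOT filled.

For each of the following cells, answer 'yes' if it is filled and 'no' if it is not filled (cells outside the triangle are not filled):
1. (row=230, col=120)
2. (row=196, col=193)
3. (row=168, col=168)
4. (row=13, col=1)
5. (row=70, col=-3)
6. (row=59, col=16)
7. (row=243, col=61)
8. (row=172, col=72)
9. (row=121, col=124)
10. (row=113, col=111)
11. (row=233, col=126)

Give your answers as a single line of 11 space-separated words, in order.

(230,120): row=0b11100110, col=0b1111000, row AND col = 0b1100000 = 96; 96 != 120 -> empty
(196,193): row=0b11000100, col=0b11000001, row AND col = 0b11000000 = 192; 192 != 193 -> empty
(168,168): row=0b10101000, col=0b10101000, row AND col = 0b10101000 = 168; 168 == 168 -> filled
(13,1): row=0b1101, col=0b1, row AND col = 0b1 = 1; 1 == 1 -> filled
(70,-3): col outside [0, 70] -> not filled
(59,16): row=0b111011, col=0b10000, row AND col = 0b10000 = 16; 16 == 16 -> filled
(243,61): row=0b11110011, col=0b111101, row AND col = 0b110001 = 49; 49 != 61 -> empty
(172,72): row=0b10101100, col=0b1001000, row AND col = 0b1000 = 8; 8 != 72 -> empty
(121,124): col outside [0, 121] -> not filled
(113,111): row=0b1110001, col=0b1101111, row AND col = 0b1100001 = 97; 97 != 111 -> empty
(233,126): row=0b11101001, col=0b1111110, row AND col = 0b1101000 = 104; 104 != 126 -> empty

Answer: no no yes yes no yes no no no no no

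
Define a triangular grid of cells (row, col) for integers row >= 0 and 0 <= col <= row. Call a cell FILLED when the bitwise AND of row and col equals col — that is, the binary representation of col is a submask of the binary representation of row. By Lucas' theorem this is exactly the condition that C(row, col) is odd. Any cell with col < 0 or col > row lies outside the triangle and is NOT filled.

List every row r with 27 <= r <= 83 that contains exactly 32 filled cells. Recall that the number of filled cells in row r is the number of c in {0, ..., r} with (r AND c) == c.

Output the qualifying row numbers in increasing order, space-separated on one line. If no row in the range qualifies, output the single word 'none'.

Answer: 31 47 55 59 61 62 79

Derivation:
Row r has 2^popcount(r) filled cells, so we need popcount(r) = log2(32) = 5.
Scan r = 27..83 and keep those with exactly 5 one-bits:
r=27=11011 popcount=4 -> skip
r=28=11100 popcount=3 -> skip
r=29=11101 popcount=4 -> skip
r=30=11110 popcount=4 -> skip
r=31=11111 popcount=5 -> KEEP
r=32=100000 popcount=1 -> skip
r=33=100001 popcount=2 -> skip
r=34=100010 popcount=2 -> skip
r=35=100011 popcount=3 -> skip
r=36=100100 popcount=2 -> skip
r=37=100101 popcount=3 -> skip
r=38=100110 popcount=3 -> skip
r=39=100111 popcount=4 -> skip
r=40=101000 popcount=2 -> skip
r=41=101001 popcount=3 -> skip
r=42=101010 popcount=3 -> skip
r=43=101011 popcount=4 -> skip
r=44=101100 popcount=3 -> skip
r=45=101101 popcount=4 -> skip
r=46=101110 popcount=4 -> skip
r=47=101111 popcount=5 -> KEEP
r=48=110000 popcount=2 -> skip
r=49=110001 popcount=3 -> skip
r=50=110010 popcount=3 -> skip
r=51=110011 popcount=4 -> skip
r=52=110100 popcount=3 -> skip
r=53=110101 popcount=4 -> skip
r=54=110110 popcount=4 -> skip
r=55=110111 popcount=5 -> KEEP
r=56=111000 popcount=3 -> skip
r=57=111001 popcount=4 -> skip
r=58=111010 popcount=4 -> skip
r=59=111011 popcount=5 -> KEEP
r=60=111100 popcount=4 -> skip
r=61=111101 popcount=5 -> KEEP
r=62=111110 popcount=5 -> KEEP
r=63=111111 popcount=6 -> skip
r=64=1000000 popcount=1 -> skip
r=65=1000001 popcount=2 -> skip
r=66=1000010 popcount=2 -> skip
r=67=1000011 popcount=3 -> skip
r=68=1000100 popcount=2 -> skip
r=69=1000101 popcount=3 -> skip
r=70=1000110 popcount=3 -> skip
r=71=1000111 popcount=4 -> skip
r=72=1001000 popcount=2 -> skip
r=73=1001001 popcount=3 -> skip
r=74=1001010 popcount=3 -> skip
r=75=1001011 popcount=4 -> skip
r=76=1001100 popcount=3 -> skip
r=77=1001101 popcount=4 -> skip
r=78=1001110 popcount=4 -> skip
r=79=1001111 popcount=5 -> KEEP
r=80=1010000 popcount=2 -> skip
r=81=1010001 popcount=3 -> skip
r=82=1010010 popcount=3 -> skip
r=83=1010011 popcount=4 -> skip
Kept rows: 31 47 55 59 61 62 79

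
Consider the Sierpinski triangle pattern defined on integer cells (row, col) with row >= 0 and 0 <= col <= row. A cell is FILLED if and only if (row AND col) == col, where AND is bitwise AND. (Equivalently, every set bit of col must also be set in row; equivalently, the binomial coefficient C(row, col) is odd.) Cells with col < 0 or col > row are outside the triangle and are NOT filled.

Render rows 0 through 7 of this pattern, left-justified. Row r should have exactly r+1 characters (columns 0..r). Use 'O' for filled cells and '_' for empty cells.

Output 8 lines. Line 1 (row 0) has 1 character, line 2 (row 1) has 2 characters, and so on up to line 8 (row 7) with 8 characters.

r0=0: O
r1=1: OO
r2=10: O_O
r3=11: OOOO
r4=100: O___O
r5=101: OO__OO
r6=110: O_O_O_O
r7=111: OOOOOOOO

Answer: O
OO
O_O
OOOO
O___O
OO__OO
O_O_O_O
OOOOOOOO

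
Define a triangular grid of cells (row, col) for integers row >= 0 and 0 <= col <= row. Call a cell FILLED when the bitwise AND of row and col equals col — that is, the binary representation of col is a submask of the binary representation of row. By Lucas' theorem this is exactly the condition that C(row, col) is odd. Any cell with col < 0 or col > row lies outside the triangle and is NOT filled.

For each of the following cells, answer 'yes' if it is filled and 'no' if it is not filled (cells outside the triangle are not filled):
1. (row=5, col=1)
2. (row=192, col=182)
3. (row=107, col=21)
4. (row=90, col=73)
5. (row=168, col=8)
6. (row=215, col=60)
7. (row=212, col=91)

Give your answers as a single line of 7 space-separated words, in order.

Answer: yes no no no yes no no

Derivation:
(5,1): row=0b101, col=0b1, row AND col = 0b1 = 1; 1 == 1 -> filled
(192,182): row=0b11000000, col=0b10110110, row AND col = 0b10000000 = 128; 128 != 182 -> empty
(107,21): row=0b1101011, col=0b10101, row AND col = 0b1 = 1; 1 != 21 -> empty
(90,73): row=0b1011010, col=0b1001001, row AND col = 0b1001000 = 72; 72 != 73 -> empty
(168,8): row=0b10101000, col=0b1000, row AND col = 0b1000 = 8; 8 == 8 -> filled
(215,60): row=0b11010111, col=0b111100, row AND col = 0b10100 = 20; 20 != 60 -> empty
(212,91): row=0b11010100, col=0b1011011, row AND col = 0b1010000 = 80; 80 != 91 -> empty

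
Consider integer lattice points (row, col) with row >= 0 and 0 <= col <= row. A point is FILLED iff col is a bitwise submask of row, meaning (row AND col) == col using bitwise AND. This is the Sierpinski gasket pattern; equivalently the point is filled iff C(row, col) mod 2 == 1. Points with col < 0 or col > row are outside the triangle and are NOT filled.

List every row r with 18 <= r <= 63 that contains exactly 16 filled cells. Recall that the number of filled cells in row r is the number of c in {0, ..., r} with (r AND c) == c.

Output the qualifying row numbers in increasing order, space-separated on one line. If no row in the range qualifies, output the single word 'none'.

Row r has 2^popcount(r) filled cells, so we need popcount(r) = log2(16) = 4.
Scan r = 18..63 and keep those with exactly 4 one-bits:
r=18=10010 popcount=2 -> skip
r=19=10011 popcount=3 -> skip
r=20=10100 popcount=2 -> skip
r=21=10101 popcount=3 -> skip
r=22=10110 popcount=3 -> skip
r=23=10111 popcount=4 -> KEEP
r=24=11000 popcount=2 -> skip
r=25=11001 popcount=3 -> skip
r=26=11010 popcount=3 -> skip
r=27=11011 popcount=4 -> KEEP
r=28=11100 popcount=3 -> skip
r=29=11101 popcount=4 -> KEEP
r=30=11110 popcount=4 -> KEEP
r=31=11111 popcount=5 -> skip
r=32=100000 popcount=1 -> skip
r=33=100001 popcount=2 -> skip
r=34=100010 popcount=2 -> skip
r=35=100011 popcount=3 -> skip
r=36=100100 popcount=2 -> skip
r=37=100101 popcount=3 -> skip
r=38=100110 popcount=3 -> skip
r=39=100111 popcount=4 -> KEEP
r=40=101000 popcount=2 -> skip
r=41=101001 popcount=3 -> skip
r=42=101010 popcount=3 -> skip
r=43=101011 popcount=4 -> KEEP
r=44=101100 popcount=3 -> skip
r=45=101101 popcount=4 -> KEEP
r=46=101110 popcount=4 -> KEEP
r=47=101111 popcount=5 -> skip
r=48=110000 popcount=2 -> skip
r=49=110001 popcount=3 -> skip
r=50=110010 popcount=3 -> skip
r=51=110011 popcount=4 -> KEEP
r=52=110100 popcount=3 -> skip
r=53=110101 popcount=4 -> KEEP
r=54=110110 popcount=4 -> KEEP
r=55=110111 popcount=5 -> skip
r=56=111000 popcount=3 -> skip
r=57=111001 popcount=4 -> KEEP
r=58=111010 popcount=4 -> KEEP
r=59=111011 popcount=5 -> skip
r=60=111100 popcount=4 -> KEEP
r=61=111101 popcount=5 -> skip
r=62=111110 popcount=5 -> skip
r=63=111111 popcount=6 -> skip
Kept rows: 23 27 29 30 39 43 45 46 51 53 54 57 58 60

Answer: 23 27 29 30 39 43 45 46 51 53 54 57 58 60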